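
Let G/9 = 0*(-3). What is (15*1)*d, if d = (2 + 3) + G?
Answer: 75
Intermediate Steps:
G = 0 (G = 9*(0*(-3)) = 9*0 = 0)
d = 5 (d = (2 + 3) + 0 = 5 + 0 = 5)
(15*1)*d = (15*1)*5 = 15*5 = 75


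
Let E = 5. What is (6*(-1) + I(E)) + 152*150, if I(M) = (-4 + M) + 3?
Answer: 22798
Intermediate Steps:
I(M) = -1 + M
(6*(-1) + I(E)) + 152*150 = (6*(-1) + (-1 + 5)) + 152*150 = (-6 + 4) + 22800 = -2 + 22800 = 22798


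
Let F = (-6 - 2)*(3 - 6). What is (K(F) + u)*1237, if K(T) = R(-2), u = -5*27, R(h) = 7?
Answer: -158336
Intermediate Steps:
u = -135
F = 24 (F = -8*(-3) = 24)
K(T) = 7
(K(F) + u)*1237 = (7 - 135)*1237 = -128*1237 = -158336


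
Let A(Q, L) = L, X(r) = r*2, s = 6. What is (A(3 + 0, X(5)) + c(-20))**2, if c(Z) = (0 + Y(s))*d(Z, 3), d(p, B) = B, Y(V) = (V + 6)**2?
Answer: 195364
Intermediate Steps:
X(r) = 2*r
Y(V) = (6 + V)**2
c(Z) = 432 (c(Z) = (0 + (6 + 6)**2)*3 = (0 + 12**2)*3 = (0 + 144)*3 = 144*3 = 432)
(A(3 + 0, X(5)) + c(-20))**2 = (2*5 + 432)**2 = (10 + 432)**2 = 442**2 = 195364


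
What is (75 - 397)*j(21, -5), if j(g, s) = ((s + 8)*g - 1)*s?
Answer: 99820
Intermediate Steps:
j(g, s) = s*(-1 + g*(8 + s)) (j(g, s) = ((8 + s)*g - 1)*s = (g*(8 + s) - 1)*s = (-1 + g*(8 + s))*s = s*(-1 + g*(8 + s)))
(75 - 397)*j(21, -5) = (75 - 397)*(-5*(-1 + 8*21 + 21*(-5))) = -(-1610)*(-1 + 168 - 105) = -(-1610)*62 = -322*(-310) = 99820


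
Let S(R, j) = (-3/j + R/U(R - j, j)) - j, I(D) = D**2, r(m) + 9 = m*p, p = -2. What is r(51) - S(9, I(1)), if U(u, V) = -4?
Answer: -419/4 ≈ -104.75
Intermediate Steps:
r(m) = -9 - 2*m (r(m) = -9 + m*(-2) = -9 - 2*m)
S(R, j) = -j - 3/j - R/4 (S(R, j) = (-3/j + R/(-4)) - j = (-3/j + R*(-1/4)) - j = (-3/j - R/4) - j = -j - 3/j - R/4)
r(51) - S(9, I(1)) = (-9 - 2*51) - (-1*1**2 - 3/(1**2) - 1/4*9) = (-9 - 102) - (-1*1 - 3/1 - 9/4) = -111 - (-1 - 3*1 - 9/4) = -111 - (-1 - 3 - 9/4) = -111 - 1*(-25/4) = -111 + 25/4 = -419/4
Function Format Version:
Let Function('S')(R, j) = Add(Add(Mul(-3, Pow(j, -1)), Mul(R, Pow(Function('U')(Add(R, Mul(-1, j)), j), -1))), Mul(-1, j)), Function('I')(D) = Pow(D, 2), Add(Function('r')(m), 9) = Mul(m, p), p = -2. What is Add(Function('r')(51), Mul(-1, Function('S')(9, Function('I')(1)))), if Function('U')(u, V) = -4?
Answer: Rational(-419, 4) ≈ -104.75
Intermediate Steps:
Function('r')(m) = Add(-9, Mul(-2, m)) (Function('r')(m) = Add(-9, Mul(m, -2)) = Add(-9, Mul(-2, m)))
Function('S')(R, j) = Add(Mul(-1, j), Mul(-3, Pow(j, -1)), Mul(Rational(-1, 4), R)) (Function('S')(R, j) = Add(Add(Mul(-3, Pow(j, -1)), Mul(R, Pow(-4, -1))), Mul(-1, j)) = Add(Add(Mul(-3, Pow(j, -1)), Mul(R, Rational(-1, 4))), Mul(-1, j)) = Add(Add(Mul(-3, Pow(j, -1)), Mul(Rational(-1, 4), R)), Mul(-1, j)) = Add(Mul(-1, j), Mul(-3, Pow(j, -1)), Mul(Rational(-1, 4), R)))
Add(Function('r')(51), Mul(-1, Function('S')(9, Function('I')(1)))) = Add(Add(-9, Mul(-2, 51)), Mul(-1, Add(Mul(-1, Pow(1, 2)), Mul(-3, Pow(Pow(1, 2), -1)), Mul(Rational(-1, 4), 9)))) = Add(Add(-9, -102), Mul(-1, Add(Mul(-1, 1), Mul(-3, Pow(1, -1)), Rational(-9, 4)))) = Add(-111, Mul(-1, Add(-1, Mul(-3, 1), Rational(-9, 4)))) = Add(-111, Mul(-1, Add(-1, -3, Rational(-9, 4)))) = Add(-111, Mul(-1, Rational(-25, 4))) = Add(-111, Rational(25, 4)) = Rational(-419, 4)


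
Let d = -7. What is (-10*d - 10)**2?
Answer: 3600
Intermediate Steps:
(-10*d - 10)**2 = (-10*(-7) - 10)**2 = (70 - 10)**2 = 60**2 = 3600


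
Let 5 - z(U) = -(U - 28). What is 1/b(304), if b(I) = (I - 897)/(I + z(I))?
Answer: -585/593 ≈ -0.98651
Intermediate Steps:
z(U) = -23 + U (z(U) = 5 - (-1)*(U - 28) = 5 - (-1)*(-28 + U) = 5 - (28 - U) = 5 + (-28 + U) = -23 + U)
b(I) = (-897 + I)/(-23 + 2*I) (b(I) = (I - 897)/(I + (-23 + I)) = (-897 + I)/(-23 + 2*I))
1/b(304) = 1/((-897 + 304)/(-23 + 2*304)) = 1/(-593/(-23 + 608)) = 1/(-593/585) = -585/593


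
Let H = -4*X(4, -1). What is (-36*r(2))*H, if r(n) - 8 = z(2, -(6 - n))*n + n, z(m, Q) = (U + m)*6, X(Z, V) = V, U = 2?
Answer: -8352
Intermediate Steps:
z(m, Q) = 12 + 6*m (z(m, Q) = (2 + m)*6 = 12 + 6*m)
r(n) = 8 + 25*n (r(n) = 8 + ((12 + 6*2)*n + n) = 8 + ((12 + 12)*n + n) = 8 + (24*n + n) = 8 + 25*n)
H = 4 (H = -4*(-1) = 4)
(-36*r(2))*H = -36*(8 + 25*2)*4 = -36*(8 + 50)*4 = -36*58*4 = -2088*4 = -8352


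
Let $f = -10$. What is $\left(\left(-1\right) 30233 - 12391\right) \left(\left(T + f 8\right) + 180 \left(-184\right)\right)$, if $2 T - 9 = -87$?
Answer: $1416779136$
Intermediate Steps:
$T = -39$ ($T = \frac{9}{2} + \frac{1}{2} \left(-87\right) = \frac{9}{2} - \frac{87}{2} = -39$)
$\left(\left(-1\right) 30233 - 12391\right) \left(\left(T + f 8\right) + 180 \left(-184\right)\right) = \left(\left(-1\right) 30233 - 12391\right) \left(\left(-39 - 80\right) + 180 \left(-184\right)\right) = \left(-30233 - 12391\right) \left(\left(-39 - 80\right) - 33120\right) = - 42624 \left(-119 - 33120\right) = \left(-42624\right) \left(-33239\right) = 1416779136$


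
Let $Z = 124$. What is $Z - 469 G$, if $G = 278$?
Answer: $-130258$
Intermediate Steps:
$Z - 469 G = 124 - 130382 = -130258$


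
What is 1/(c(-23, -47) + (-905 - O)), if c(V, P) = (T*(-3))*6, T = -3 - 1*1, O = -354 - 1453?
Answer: 1/974 ≈ 0.0010267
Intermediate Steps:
O = -1807
T = -4 (T = -3 - 1 = -4)
c(V, P) = 72 (c(V, P) = -4*(-3)*6 = 12*6 = 72)
1/(c(-23, -47) + (-905 - O)) = 1/(72 + (-905 - 1*(-1807))) = 1/(72 + (-905 + 1807)) = 1/(72 + 902) = 1/974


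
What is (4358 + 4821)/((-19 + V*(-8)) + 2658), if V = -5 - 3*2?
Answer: 9179/2727 ≈ 3.3660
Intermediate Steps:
V = -11 (V = -5 - 6 = -11)
(4358 + 4821)/((-19 + V*(-8)) + 2658) = (4358 + 4821)/((-19 - 11*(-8)) + 2658) = 9179/((-19 + 88) + 2658) = 9179/(69 + 2658) = 9179/2727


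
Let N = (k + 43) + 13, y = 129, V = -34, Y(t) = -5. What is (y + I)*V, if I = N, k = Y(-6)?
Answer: -6120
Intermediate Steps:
k = -5
N = 51 (N = (-5 + 43) + 13 = 38 + 13 = 51)
I = 51
(y + I)*V = (129 + 51)*(-34) = 180*(-34) = -6120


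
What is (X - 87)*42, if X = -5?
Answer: -3864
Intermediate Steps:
(X - 87)*42 = (-5 - 87)*42 = -92*42 = -3864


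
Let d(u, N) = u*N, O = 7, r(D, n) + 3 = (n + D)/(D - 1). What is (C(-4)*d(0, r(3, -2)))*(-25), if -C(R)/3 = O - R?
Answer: 0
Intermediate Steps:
r(D, n) = -3 + (D + n)/(-1 + D) (r(D, n) = -3 + (n + D)/(D - 1) = -3 + (D + n)/(-1 + D))
C(R) = -21 + 3*R (C(R) = -3*(7 - R) = -21 + 3*R)
d(u, N) = N*u
(C(-4)*d(0, r(3, -2)))*(-25) = ((-21 + 3*(-4))*(((3 - 2 - 2*3)/(-1 + 3))*0))*(-25) = ((-21 - 12)*(((3 - 2 - 6)/2)*0))*(-25) = -33*(1/2)*(-5)*0*(-25) = -(-165)*0/2*(-25) = -33*0*(-25) = 0*(-25) = 0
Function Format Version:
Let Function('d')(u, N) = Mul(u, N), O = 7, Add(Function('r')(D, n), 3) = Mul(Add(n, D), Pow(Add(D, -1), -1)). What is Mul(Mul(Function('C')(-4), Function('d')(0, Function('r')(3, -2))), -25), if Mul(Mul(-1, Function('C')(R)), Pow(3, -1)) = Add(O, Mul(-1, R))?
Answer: 0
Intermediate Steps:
Function('r')(D, n) = Add(-3, Mul(Pow(Add(-1, D), -1), Add(D, n))) (Function('r')(D, n) = Add(-3, Mul(Add(n, D), Pow(Add(D, -1), -1))) = Add(-3, Mul(Add(D, n), Pow(Add(-1, D), -1))) = Add(-3, Mul(Pow(Add(-1, D), -1), Add(D, n))))
Function('C')(R) = Add(-21, Mul(3, R)) (Function('C')(R) = Mul(-3, Add(7, Mul(-1, R))) = Add(-21, Mul(3, R)))
Function('d')(u, N) = Mul(N, u)
Mul(Mul(Function('C')(-4), Function('d')(0, Function('r')(3, -2))), -25) = Mul(Mul(Add(-21, Mul(3, -4)), Mul(Mul(Pow(Add(-1, 3), -1), Add(3, -2, Mul(-2, 3))), 0)), -25) = Mul(Mul(Add(-21, -12), Mul(Mul(Pow(2, -1), Add(3, -2, -6)), 0)), -25) = Mul(Mul(-33, Mul(Mul(Rational(1, 2), -5), 0)), -25) = Mul(Mul(-33, Mul(Rational(-5, 2), 0)), -25) = Mul(Mul(-33, 0), -25) = Mul(0, -25) = 0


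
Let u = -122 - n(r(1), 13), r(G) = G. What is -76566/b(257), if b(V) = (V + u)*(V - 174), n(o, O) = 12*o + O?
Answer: -38283/4565 ≈ -8.3862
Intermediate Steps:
n(o, O) = O + 12*o
u = -147 (u = -122 - (13 + 12*1) = -122 - (13 + 12) = -122 - 1*25 = -122 - 25 = -147)
b(V) = (-174 + V)*(-147 + V) (b(V) = (V - 147)*(V - 174) = (-147 + V)*(-174 + V) = (-174 + V)*(-147 + V))
-76566/b(257) = -76566/(25578 + 257² - 321*257) = -76566/(25578 + 66049 - 82497) = -76566/9130 = -76566*1/9130 = -38283/4565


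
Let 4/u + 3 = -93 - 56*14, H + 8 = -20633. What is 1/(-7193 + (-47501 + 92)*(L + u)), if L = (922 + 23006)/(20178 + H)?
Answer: 101860/248857832827 ≈ 4.0931e-7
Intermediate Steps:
H = -20641 (H = -8 - 20633 = -20641)
L = -23928/463 (L = (922 + 23006)/(20178 - 20641) = 23928/(-463) = 23928*(-1/463) = -23928/463 ≈ -51.680)
u = -1/220 (u = 4/(-3 + (-93 - 56*14)) = 4/(-3 + (-93 - 784)) = 4/(-3 - 877) = 4/(-880) = 4*(-1/880) = -1/220 ≈ -0.0045455)
1/(-7193 + (-47501 + 92)*(L + u)) = 1/(-7193 + (-47501 + 92)*(-23928/463 - 1/220)) = 1/(-7193 - 47409*(-5264623/101860)) = 1/(-7193 + 249590511807/101860) = 1/(248857832827/101860) = 101860/248857832827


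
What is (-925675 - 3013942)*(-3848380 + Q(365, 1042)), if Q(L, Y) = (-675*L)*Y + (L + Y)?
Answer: 1026544910416091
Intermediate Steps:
Q(L, Y) = L + Y - 675*L*Y (Q(L, Y) = -675*L*Y + (L + Y) = L + Y - 675*L*Y)
(-925675 - 3013942)*(-3848380 + Q(365, 1042)) = (-925675 - 3013942)*(-3848380 + (365 + 1042 - 675*365*1042)) = -3939617*(-3848380 + (365 + 1042 - 256722750)) = -3939617*(-3848380 - 256721343) = -3939617*(-260569723) = 1026544910416091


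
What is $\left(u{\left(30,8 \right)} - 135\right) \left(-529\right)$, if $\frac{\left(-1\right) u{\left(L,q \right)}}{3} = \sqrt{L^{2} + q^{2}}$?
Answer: $71415 + 3174 \sqrt{241} \approx 1.2069 \cdot 10^{5}$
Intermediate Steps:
$u{\left(L,q \right)} = - 3 \sqrt{L^{2} + q^{2}}$
$\left(u{\left(30,8 \right)} - 135\right) \left(-529\right) = \left(- 3 \sqrt{30^{2} + 8^{2}} - 135\right) \left(-529\right) = \left(- 3 \sqrt{900 + 64} - 135\right) \left(-529\right) = \left(- 3 \sqrt{964} - 135\right) \left(-529\right) = \left(- 3 \cdot 2 \sqrt{241} - 135\right) \left(-529\right) = \left(- 6 \sqrt{241} - 135\right) \left(-529\right) = \left(-135 - 6 \sqrt{241}\right) \left(-529\right) = 71415 + 3174 \sqrt{241}$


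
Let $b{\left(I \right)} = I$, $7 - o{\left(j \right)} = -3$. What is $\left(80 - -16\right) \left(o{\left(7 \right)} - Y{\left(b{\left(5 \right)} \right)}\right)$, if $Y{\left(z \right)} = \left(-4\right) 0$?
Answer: $960$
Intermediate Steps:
$o{\left(j \right)} = 10$ ($o{\left(j \right)} = 7 - -3 = 7 + 3 = 10$)
$Y{\left(z \right)} = 0$
$\left(80 - -16\right) \left(o{\left(7 \right)} - Y{\left(b{\left(5 \right)} \right)}\right) = \left(80 - -16\right) \left(10 - 0\right) = \left(80 + 16\right) \left(10 + 0\right) = 96 \cdot 10 = 960$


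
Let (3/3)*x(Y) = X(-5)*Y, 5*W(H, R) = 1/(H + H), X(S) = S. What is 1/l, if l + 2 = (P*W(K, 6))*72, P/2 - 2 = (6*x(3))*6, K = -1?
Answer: 5/38726 ≈ 0.00012911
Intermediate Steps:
W(H, R) = 1/(10*H) (W(H, R) = 1/(5*(H + H)) = 1/(5*((2*H))) = (1/(2*H))/5 = 1/(10*H))
x(Y) = -5*Y
P = -1076 (P = 4 + 2*((6*(-5*3))*6) = 4 + 2*((6*(-15))*6) = 4 + 2*(-90*6) = 4 + 2*(-540) = 4 - 1080 = -1076)
l = 38726/5 (l = -2 - 538/(5*(-1))*72 = -2 - 538*(-1)/5*72 = -2 - 1076*(-⅒)*72 = -2 + (538/5)*72 = -2 + 38736/5 = 38726/5 ≈ 7745.2)
1/l = 1/(38726/5) = 5/38726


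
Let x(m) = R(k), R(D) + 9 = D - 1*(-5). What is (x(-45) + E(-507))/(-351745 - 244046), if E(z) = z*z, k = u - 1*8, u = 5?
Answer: -257042/595791 ≈ -0.43143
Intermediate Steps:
k = -3 (k = 5 - 1*8 = 5 - 8 = -3)
E(z) = z²
R(D) = -4 + D (R(D) = -9 + (D - 1*(-5)) = -9 + (D + 5) = -9 + (5 + D) = -4 + D)
x(m) = -7 (x(m) = -4 - 3 = -7)
(x(-45) + E(-507))/(-351745 - 244046) = (-7 + (-507)²)/(-351745 - 244046) = (-7 + 257049)/(-595791) = 257042*(-1/595791) = -257042/595791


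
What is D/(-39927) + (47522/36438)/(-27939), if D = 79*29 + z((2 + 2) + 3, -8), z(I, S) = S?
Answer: -387680942950/6774555711069 ≈ -0.057226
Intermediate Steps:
D = 2283 (D = 79*29 - 8 = 2291 - 8 = 2283)
D/(-39927) + (47522/36438)/(-27939) = 2283/(-39927) + (47522/36438)/(-27939) = 2283*(-1/39927) + (47522*(1/36438))*(-1/27939) = -761/13309 + (23761/18219)*(-1/27939) = -761/13309 - 23761/509020641 = -387680942950/6774555711069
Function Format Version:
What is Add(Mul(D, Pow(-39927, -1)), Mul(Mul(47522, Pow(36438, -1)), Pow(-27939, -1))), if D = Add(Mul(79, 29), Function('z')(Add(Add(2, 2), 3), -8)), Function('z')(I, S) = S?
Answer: Rational(-387680942950, 6774555711069) ≈ -0.057226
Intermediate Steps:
D = 2283 (D = Add(Mul(79, 29), -8) = Add(2291, -8) = 2283)
Add(Mul(D, Pow(-39927, -1)), Mul(Mul(47522, Pow(36438, -1)), Pow(-27939, -1))) = Add(Mul(2283, Pow(-39927, -1)), Mul(Mul(47522, Pow(36438, -1)), Pow(-27939, -1))) = Add(Mul(2283, Rational(-1, 39927)), Mul(Mul(47522, Rational(1, 36438)), Rational(-1, 27939))) = Add(Rational(-761, 13309), Mul(Rational(23761, 18219), Rational(-1, 27939))) = Add(Rational(-761, 13309), Rational(-23761, 509020641)) = Rational(-387680942950, 6774555711069)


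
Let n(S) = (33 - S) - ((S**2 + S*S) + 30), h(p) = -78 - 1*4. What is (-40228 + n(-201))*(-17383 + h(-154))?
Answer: 2110226090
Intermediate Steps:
h(p) = -82 (h(p) = -78 - 4 = -82)
n(S) = 3 - S - 2*S**2 (n(S) = (33 - S) - ((S**2 + S**2) + 30) = (33 - S) - (2*S**2 + 30) = (33 - S) - (30 + 2*S**2) = (33 - S) + (-30 - 2*S**2) = 3 - S - 2*S**2)
(-40228 + n(-201))*(-17383 + h(-154)) = (-40228 + (3 - 1*(-201) - 2*(-201)**2))*(-17383 - 82) = (-40228 + (3 + 201 - 2*40401))*(-17465) = (-40228 + (3 + 201 - 80802))*(-17465) = (-40228 - 80598)*(-17465) = -120826*(-17465) = 2110226090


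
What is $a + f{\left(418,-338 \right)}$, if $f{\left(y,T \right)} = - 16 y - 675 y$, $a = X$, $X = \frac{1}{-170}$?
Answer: $- \frac{49102461}{170} \approx -2.8884 \cdot 10^{5}$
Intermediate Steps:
$X = - \frac{1}{170} \approx -0.0058824$
$a = - \frac{1}{170} \approx -0.0058824$
$f{\left(y,T \right)} = - 691 y$
$a + f{\left(418,-338 \right)} = - \frac{1}{170} - 288838 = - \frac{49102461}{170}$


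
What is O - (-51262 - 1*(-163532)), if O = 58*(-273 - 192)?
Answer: -139240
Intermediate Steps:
O = -26970 (O = 58*(-465) = -26970)
O - (-51262 - 1*(-163532)) = -26970 - (-51262 - 1*(-163532)) = -26970 - (-51262 + 163532) = -26970 - 1*112270 = -26970 - 112270 = -139240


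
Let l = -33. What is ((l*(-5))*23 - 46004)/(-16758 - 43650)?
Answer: 42209/60408 ≈ 0.69873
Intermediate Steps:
((l*(-5))*23 - 46004)/(-16758 - 43650) = (-33*(-5)*23 - 46004)/(-16758 - 43650) = (165*23 - 46004)/(-60408) = (3795 - 46004)*(-1/60408) = -42209*(-1/60408) = 42209/60408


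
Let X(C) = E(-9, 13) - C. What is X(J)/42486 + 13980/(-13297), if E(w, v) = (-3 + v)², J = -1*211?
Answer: -589818913/564936342 ≈ -1.0440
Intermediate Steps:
J = -211
X(C) = 100 - C (X(C) = (-3 + 13)² - C = 10² - C = 100 - C)
X(J)/42486 + 13980/(-13297) = (100 - 1*(-211))/42486 + 13980/(-13297) = (100 + 211)*(1/42486) + 13980*(-1/13297) = 311*(1/42486) - 13980/13297 = 311/42486 - 13980/13297 = -589818913/564936342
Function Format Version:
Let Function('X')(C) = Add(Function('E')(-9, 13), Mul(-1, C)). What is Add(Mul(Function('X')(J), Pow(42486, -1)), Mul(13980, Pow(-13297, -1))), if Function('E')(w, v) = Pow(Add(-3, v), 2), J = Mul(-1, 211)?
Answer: Rational(-589818913, 564936342) ≈ -1.0440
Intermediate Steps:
J = -211
Function('X')(C) = Add(100, Mul(-1, C)) (Function('X')(C) = Add(Pow(Add(-3, 13), 2), Mul(-1, C)) = Add(Pow(10, 2), Mul(-1, C)) = Add(100, Mul(-1, C)))
Add(Mul(Function('X')(J), Pow(42486, -1)), Mul(13980, Pow(-13297, -1))) = Add(Mul(Add(100, Mul(-1, -211)), Pow(42486, -1)), Mul(13980, Pow(-13297, -1))) = Add(Mul(Add(100, 211), Rational(1, 42486)), Mul(13980, Rational(-1, 13297))) = Add(Mul(311, Rational(1, 42486)), Rational(-13980, 13297)) = Add(Rational(311, 42486), Rational(-13980, 13297)) = Rational(-589818913, 564936342)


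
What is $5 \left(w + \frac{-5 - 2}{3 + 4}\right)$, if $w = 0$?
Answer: $-5$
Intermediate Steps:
$5 \left(w + \frac{-5 - 2}{3 + 4}\right) = 5 \left(0 + \frac{-5 - 2}{3 + 4}\right) = 5 \left(0 - \frac{7}{7}\right) = 5 \left(0 - 1\right) = 5 \left(-1\right) = -5$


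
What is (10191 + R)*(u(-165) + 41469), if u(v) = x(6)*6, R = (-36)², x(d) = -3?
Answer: 476147637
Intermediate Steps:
R = 1296
u(v) = -18 (u(v) = -3*6 = -18)
(10191 + R)*(u(-165) + 41469) = (10191 + 1296)*(-18 + 41469) = 11487*41451 = 476147637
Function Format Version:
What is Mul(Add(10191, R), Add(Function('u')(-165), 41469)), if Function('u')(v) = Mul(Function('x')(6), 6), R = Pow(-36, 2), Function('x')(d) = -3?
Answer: 476147637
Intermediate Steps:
R = 1296
Function('u')(v) = -18 (Function('u')(v) = Mul(-3, 6) = -18)
Mul(Add(10191, R), Add(Function('u')(-165), 41469)) = Mul(Add(10191, 1296), Add(-18, 41469)) = Mul(11487, 41451) = 476147637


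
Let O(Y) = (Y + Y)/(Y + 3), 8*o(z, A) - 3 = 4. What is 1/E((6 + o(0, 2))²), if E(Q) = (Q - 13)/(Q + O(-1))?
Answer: 987/731 ≈ 1.3502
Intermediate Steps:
o(z, A) = 7/8 (o(z, A) = 3/8 + (⅛)*4 = 3/8 + ½ = 7/8)
O(Y) = 2*Y/(3 + Y) (O(Y) = (2*Y)/(3 + Y) = 2*Y/(3 + Y))
E(Q) = (-13 + Q)/(-1 + Q) (E(Q) = (Q - 13)/(Q + 2*(-1)/(3 - 1)) = (-13 + Q)/(Q + 2*(-1)/2) = (-13 + Q)/(Q + 2*(-1)*(½)) = (-13 + Q)/(Q - 1) = (-13 + Q)/(-1 + Q))
1/E((6 + o(0, 2))²) = 1/((-13 + (6 + 7/8)²)/(-1 + (6 + 7/8)²)) = 1/((-13 + (55/8)²)/(-1 + (55/8)²)) = 1/((-13 + 3025/64)/(-1 + 3025/64)) = 1/((2193/64)/(2961/64)) = 1/((64/2961)*(2193/64)) = 1/(731/987) = 987/731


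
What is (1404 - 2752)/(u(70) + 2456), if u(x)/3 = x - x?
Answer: -337/614 ≈ -0.54886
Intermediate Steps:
u(x) = 0 (u(x) = 3*(x - x) = 3*0 = 0)
(1404 - 2752)/(u(70) + 2456) = (1404 - 2752)/(0 + 2456) = -1348/2456 = -1348*1/2456 = -337/614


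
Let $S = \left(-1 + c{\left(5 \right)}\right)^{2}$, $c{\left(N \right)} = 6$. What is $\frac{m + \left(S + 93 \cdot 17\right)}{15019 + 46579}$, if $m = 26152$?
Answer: $\frac{13879}{30799} \approx 0.45063$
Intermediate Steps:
$S = 25$ ($S = \left(-1 + 6\right)^{2} = 5^{2} = 25$)
$\frac{m + \left(S + 93 \cdot 17\right)}{15019 + 46579} = \frac{26152 + \left(25 + 93 \cdot 17\right)}{15019 + 46579} = \frac{26152 + \left(25 + 1581\right)}{61598} = \left(26152 + 1606\right) \frac{1}{61598} = 27758 \cdot \frac{1}{61598} = \frac{13879}{30799}$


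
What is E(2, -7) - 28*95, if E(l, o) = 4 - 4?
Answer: -2660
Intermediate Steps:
E(l, o) = 0
E(2, -7) - 28*95 = 0 - 28*95 = 0 - 2660 = -2660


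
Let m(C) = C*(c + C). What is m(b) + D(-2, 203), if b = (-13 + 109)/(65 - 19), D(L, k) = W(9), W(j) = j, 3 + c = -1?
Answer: 2649/529 ≈ 5.0076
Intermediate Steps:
c = -4 (c = -3 - 1 = -4)
D(L, k) = 9
b = 48/23 (b = 96/46 = 96*(1/46) = 48/23 ≈ 2.0870)
m(C) = C*(-4 + C)
m(b) + D(-2, 203) = 48*(-4 + 48/23)/23 + 9 = (48/23)*(-44/23) + 9 = -2112/529 + 9 = 2649/529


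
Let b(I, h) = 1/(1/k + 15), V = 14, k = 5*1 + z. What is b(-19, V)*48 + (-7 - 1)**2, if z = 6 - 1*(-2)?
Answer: 3292/49 ≈ 67.184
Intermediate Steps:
z = 8 (z = 6 + 2 = 8)
k = 13 (k = 5*1 + 8 = 5 + 8 = 13)
b(I, h) = 13/196 (b(I, h) = 1/(1/13 + 15) = 1/(196/13) = 13/196)
b(-19, V)*48 + (-7 - 1)**2 = (13/196)*48 + (-7 - 1)**2 = 156/49 + (-8)**2 = 156/49 + 64 = 3292/49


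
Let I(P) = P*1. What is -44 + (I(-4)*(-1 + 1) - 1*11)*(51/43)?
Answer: -2453/43 ≈ -57.047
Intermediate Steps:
I(P) = P
-44 + (I(-4)*(-1 + 1) - 1*11)*(51/43) = -44 + (-4*(-1 + 1) - 1*11)*(51/43) = -44 + (-4*0 - 11)*(51*(1/43)) = -44 + (0 - 11)*(51/43) = -44 - 11*51/43 = -44 - 561/43 = -2453/43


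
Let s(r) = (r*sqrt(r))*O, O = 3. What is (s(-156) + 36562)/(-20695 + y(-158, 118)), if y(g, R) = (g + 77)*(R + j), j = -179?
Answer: -18281/7877 + 468*I*sqrt(39)/7877 ≈ -2.3208 + 0.37104*I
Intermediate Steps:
s(r) = 3*r**(3/2) (s(r) = (r*sqrt(r))*3 = r**(3/2)*3 = 3*r**(3/2))
y(g, R) = (-179 + R)*(77 + g) (y(g, R) = (g + 77)*(R - 179) = (77 + g)*(-179 + R) = (-179 + R)*(77 + g))
(s(-156) + 36562)/(-20695 + y(-158, 118)) = (3*(-156)**(3/2) + 36562)/(-20695 + (-13783 - 179*(-158) + 77*118 + 118*(-158))) = (3*(-312*I*sqrt(39)) + 36562)/(-20695 + (-13783 + 28282 + 9086 - 18644)) = (-936*I*sqrt(39) + 36562)/(-20695 + 4941) = (36562 - 936*I*sqrt(39))/(-15754) = (36562 - 936*I*sqrt(39))*(-1/15754) = -18281/7877 + 468*I*sqrt(39)/7877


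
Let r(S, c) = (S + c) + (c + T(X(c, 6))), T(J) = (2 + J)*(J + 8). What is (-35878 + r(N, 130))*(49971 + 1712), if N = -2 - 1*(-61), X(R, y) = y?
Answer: -1832007301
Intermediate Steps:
T(J) = (2 + J)*(8 + J)
N = 59 (N = -2 + 61 = 59)
r(S, c) = 112 + S + 2*c (r(S, c) = (S + c) + (c + (16 + 6² + 10*6)) = (S + c) + (c + (16 + 36 + 60)) = (S + c) + (c + 112) = (S + c) + (112 + c) = 112 + S + 2*c)
(-35878 + r(N, 130))*(49971 + 1712) = (-35878 + (112 + 59 + 2*130))*(49971 + 1712) = (-35878 + (112 + 59 + 260))*51683 = (-35878 + 431)*51683 = -35447*51683 = -1832007301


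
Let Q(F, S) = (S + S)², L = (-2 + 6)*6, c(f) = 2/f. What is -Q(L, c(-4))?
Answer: -1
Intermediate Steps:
L = 24 (L = 4*6 = 24)
Q(F, S) = 4*S² (Q(F, S) = (2*S)² = 4*S²)
-Q(L, c(-4)) = -4*(2/(-4))² = -4*(2*(-¼))² = -4*(-½)² = -4/4 = -1*1 = -1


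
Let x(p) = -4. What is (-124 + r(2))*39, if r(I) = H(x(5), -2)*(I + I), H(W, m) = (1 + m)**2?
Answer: -4680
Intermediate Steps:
r(I) = 2*I (r(I) = (1 - 2)**2*(I + I) = (-1)**2*(2*I) = 1*(2*I) = 2*I)
(-124 + r(2))*39 = (-124 + 2*2)*39 = (-124 + 4)*39 = -120*39 = -4680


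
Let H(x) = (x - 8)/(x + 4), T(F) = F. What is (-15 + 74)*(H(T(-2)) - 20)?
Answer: -1475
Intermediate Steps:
H(x) = (-8 + x)/(4 + x)
(-15 + 74)*(H(T(-2)) - 20) = (-15 + 74)*((-8 - 2)/(4 - 2) - 20) = 59*(-10/2 - 20) = 59*((½)*(-10) - 20) = 59*(-5 - 20) = 59*(-25) = -1475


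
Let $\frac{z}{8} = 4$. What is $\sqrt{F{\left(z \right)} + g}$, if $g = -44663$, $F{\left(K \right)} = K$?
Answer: $9 i \sqrt{551} \approx 211.26 i$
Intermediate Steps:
$z = 32$ ($z = 8 \cdot 4 = 32$)
$\sqrt{F{\left(z \right)} + g} = \sqrt{32 - 44663} = \sqrt{-44631} = 9 i \sqrt{551}$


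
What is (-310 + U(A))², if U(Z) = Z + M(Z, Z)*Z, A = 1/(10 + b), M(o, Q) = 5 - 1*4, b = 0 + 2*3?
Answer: 6145441/64 ≈ 96023.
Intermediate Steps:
b = 6 (b = 0 + 6 = 6)
M(o, Q) = 1 (M(o, Q) = 5 - 4 = 1)
A = 1/16 (A = 1/(10 + 6) = 1/16 ≈ 0.062500)
U(Z) = 2*Z (U(Z) = Z + 1*Z = Z + Z = 2*Z)
(-310 + U(A))² = (-310 + 2*(1/16))² = (-310 + ⅛)² = (-2479/8)² = 6145441/64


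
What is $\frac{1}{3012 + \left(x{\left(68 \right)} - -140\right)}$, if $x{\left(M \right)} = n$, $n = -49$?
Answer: $\frac{1}{3103} \approx 0.00032227$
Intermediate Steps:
$x{\left(M \right)} = -49$
$\frac{1}{3012 + \left(x{\left(68 \right)} - -140\right)} = \frac{1}{3012 - -91} = \frac{1}{3012 + \left(-49 + 140\right)} = \frac{1}{3012 + 91} = \frac{1}{3103}$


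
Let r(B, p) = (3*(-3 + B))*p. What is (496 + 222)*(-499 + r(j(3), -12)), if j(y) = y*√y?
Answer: -280738 - 77544*√3 ≈ -4.1505e+5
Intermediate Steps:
j(y) = y^(3/2)
r(B, p) = p*(-9 + 3*B) (r(B, p) = (-9 + 3*B)*p = p*(-9 + 3*B))
(496 + 222)*(-499 + r(j(3), -12)) = (496 + 222)*(-499 + 3*(-12)*(-3 + 3^(3/2))) = 718*(-499 + 3*(-12)*(-3 + 3*√3)) = 718*(-499 + (108 - 108*√3)) = 718*(-391 - 108*√3) = -280738 - 77544*√3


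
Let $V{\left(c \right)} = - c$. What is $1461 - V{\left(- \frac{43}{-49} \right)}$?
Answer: $\frac{71632}{49} \approx 1461.9$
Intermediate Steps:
$1461 - V{\left(- \frac{43}{-49} \right)} = 1461 - - \frac{-43}{-49} = 1461 - - \frac{\left(-43\right) \left(-1\right)}{49} = 1461 - \left(-1\right) \frac{43}{49} = 1461 - - \frac{43}{49} = 1461 + \frac{43}{49} = \frac{71632}{49}$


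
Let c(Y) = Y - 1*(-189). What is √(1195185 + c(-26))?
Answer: 2*√298837 ≈ 1093.3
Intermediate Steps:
c(Y) = 189 + Y (c(Y) = Y + 189 = 189 + Y)
√(1195185 + c(-26)) = √(1195185 + (189 - 26)) = √(1195185 + 163) = √1195348 = 2*√298837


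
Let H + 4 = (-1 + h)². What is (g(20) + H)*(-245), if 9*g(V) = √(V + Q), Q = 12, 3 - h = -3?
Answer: -5145 - 980*√2/9 ≈ -5299.0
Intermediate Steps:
h = 6 (h = 3 - 1*(-3) = 3 + 3 = 6)
H = 21 (H = -4 + (-1 + 6)² = -4 + 5² = -4 + 25 = 21)
g(V) = √(12 + V)/9 (g(V) = √(V + 12)/9 = √(12 + V)/9)
(g(20) + H)*(-245) = (√(12 + 20)/9 + 21)*(-245) = (√32/9 + 21)*(-245) = ((4*√2)/9 + 21)*(-245) = (4*√2/9 + 21)*(-245) = (21 + 4*√2/9)*(-245) = -5145 - 980*√2/9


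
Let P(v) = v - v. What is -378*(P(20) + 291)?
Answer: -109998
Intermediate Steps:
P(v) = 0
-378*(P(20) + 291) = -378*(0 + 291) = -378*291 = -109998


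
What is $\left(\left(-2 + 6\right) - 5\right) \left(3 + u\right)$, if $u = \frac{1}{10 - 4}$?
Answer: $- \frac{19}{6} \approx -3.1667$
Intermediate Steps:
$u = \frac{1}{6} \approx 0.16667$
$\left(\left(-2 + 6\right) - 5\right) \left(3 + u\right) = \left(\left(-2 + 6\right) - 5\right) \left(3 + \frac{1}{6}\right) = \left(4 - 5\right) \frac{19}{6} = \left(-1\right) \frac{19}{6} = - \frac{19}{6}$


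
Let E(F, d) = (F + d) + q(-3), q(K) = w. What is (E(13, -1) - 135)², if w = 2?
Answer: 14641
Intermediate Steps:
q(K) = 2
E(F, d) = 2 + F + d (E(F, d) = (F + d) + 2 = 2 + F + d)
(E(13, -1) - 135)² = ((2 + 13 - 1) - 135)² = (14 - 135)² = (-121)² = 14641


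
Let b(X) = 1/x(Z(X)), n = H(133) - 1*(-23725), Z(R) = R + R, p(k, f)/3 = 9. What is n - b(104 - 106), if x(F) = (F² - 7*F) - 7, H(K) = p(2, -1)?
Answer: 878823/37 ≈ 23752.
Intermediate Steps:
p(k, f) = 27 (p(k, f) = 3*9 = 27)
H(K) = 27
Z(R) = 2*R
x(F) = -7 + F² - 7*F
n = 23752 (n = 27 - 1*(-23725) = 27 + 23725 = 23752)
b(X) = 1/(-7 - 14*X + 4*X²) (b(X) = 1/(-7 + (2*X)² - 14*X) = 1/(-7 + 4*X² - 14*X) = 1/(-7 - 14*X + 4*X²))
n - b(104 - 106) = 23752 - 1/(-7 - 14*(104 - 106) + 4*(104 - 106)²) = 23752 - 1/(-7 - 14*(-2) + 4*(-2)²) = 23752 - 1/(-7 + 28 + 4*4) = 23752 - 1/(-7 + 28 + 16) = 23752 - 1/37 = 878823/37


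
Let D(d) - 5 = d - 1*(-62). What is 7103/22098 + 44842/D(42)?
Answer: 991692743/2408682 ≈ 411.72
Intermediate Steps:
D(d) = 67 + d (D(d) = 5 + (d - 1*(-62)) = 5 + (d + 62) = 5 + (62 + d) = 67 + d)
7103/22098 + 44842/D(42) = 7103/22098 + 44842/(67 + 42) = 7103*(1/22098) + 44842/109 = 7103/22098 + 44842*(1/109) = 7103/22098 + 44842/109 = 991692743/2408682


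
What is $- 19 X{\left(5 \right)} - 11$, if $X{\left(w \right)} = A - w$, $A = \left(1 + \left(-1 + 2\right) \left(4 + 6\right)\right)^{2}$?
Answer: $-2215$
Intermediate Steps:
$A = 121$ ($A = \left(1 + 1 \cdot 10\right)^{2} = \left(1 + 10\right)^{2} = 11^{2} = 121$)
$X{\left(w \right)} = 121 - w$
$- 19 X{\left(5 \right)} - 11 = - 19 \left(121 - 5\right) - 11 = \left(-19\right) 116 - 11 = -2204 - 11 = -2215$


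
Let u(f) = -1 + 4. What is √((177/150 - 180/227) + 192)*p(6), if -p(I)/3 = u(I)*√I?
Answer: -9*√1487026833/1135 ≈ -305.78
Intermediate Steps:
u(f) = 3
p(I) = -9*√I
√((177/150 - 180/227) + 192)*p(6) = √((177/150 - 180/227) + 192)*(-9*√6) = √((177*(1/150) - 180*1/227) + 192)*(-9*√6) = √((59/50 - 180/227) + 192)*(-9*√6) = √(4393/11350 + 192)*(-9*√6) = √(2183593/11350)*(-9*√6) = (√991351222/2270)*(-9*√6) = -9*√1487026833/1135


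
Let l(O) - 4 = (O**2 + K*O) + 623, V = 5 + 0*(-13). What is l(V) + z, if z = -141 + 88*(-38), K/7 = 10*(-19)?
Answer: -9483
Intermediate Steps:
K = -1330 (K = 7*(10*(-19)) = 7*(-190) = -1330)
V = 5 (V = 5 + 0 = 5)
z = -3485 (z = -141 - 3344 = -3485)
l(O) = 627 + O**2 - 1330*O (l(O) = 4 + ((O**2 - 1330*O) + 623) = 4 + (623 + O**2 - 1330*O) = 627 + O**2 - 1330*O)
l(V) + z = (627 + 5**2 - 1330*5) - 3485 = (627 + 25 - 6650) - 3485 = -5998 - 3485 = -9483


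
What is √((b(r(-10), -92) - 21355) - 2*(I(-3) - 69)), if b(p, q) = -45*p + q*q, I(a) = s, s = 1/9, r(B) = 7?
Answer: I*√117614/3 ≈ 114.32*I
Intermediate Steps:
s = ⅑ ≈ 0.11111
I(a) = ⅑
b(p, q) = q² - 45*p (b(p, q) = -45*p + q² = q² - 45*p)
√((b(r(-10), -92) - 21355) - 2*(I(-3) - 69)) = √((((-92)² - 45*7) - 21355) - 2*(⅑ - 69)) = √(((8464 - 315) - 21355) - 2*(-620/9)) = √((8149 - 21355) + 1240/9) = √(-13206 + 1240/9) = √(-117614/9) = I*√117614/3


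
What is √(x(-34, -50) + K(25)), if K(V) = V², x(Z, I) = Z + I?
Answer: √541 ≈ 23.259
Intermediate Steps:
x(Z, I) = I + Z
√(x(-34, -50) + K(25)) = √((-50 - 34) + 25²) = √(-84 + 625) = √541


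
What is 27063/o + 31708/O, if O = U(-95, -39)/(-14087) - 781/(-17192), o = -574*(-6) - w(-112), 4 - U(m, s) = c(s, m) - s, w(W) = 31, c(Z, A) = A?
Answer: 26209245935058317/34029067351 ≈ 7.7020e+5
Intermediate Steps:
U(m, s) = 4 + s - m (U(m, s) = 4 - (m - s) = 4 + (s - m) = 4 + s - m)
o = 3413 (o = -574*(-6) - 1*31 = 3444 - 31 = 3413)
O = 9970427/242183704 (O = (4 - 39 - 1*(-95))/(-14087) - 781/(-17192) = (4 - 39 + 95)*(-1/14087) - 781*(-1/17192) = 60*(-1/14087) + 781/17192 = -60/14087 + 781/17192 = 9970427/242183704 ≈ 0.041169)
27063/o + 31708/O = 27063/3413 + 31708/(9970427/242183704) = 27063*(1/3413) + 31708*(242183704/9970427) = 27063/3413 + 7679160886432/9970427 = 26209245935058317/34029067351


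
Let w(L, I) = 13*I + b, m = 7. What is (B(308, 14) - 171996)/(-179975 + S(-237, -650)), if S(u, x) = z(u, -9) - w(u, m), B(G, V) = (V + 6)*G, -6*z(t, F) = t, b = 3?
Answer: 331672/360059 ≈ 0.92116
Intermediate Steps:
z(t, F) = -t/6
w(L, I) = 3 + 13*I (w(L, I) = 13*I + 3 = 3 + 13*I)
B(G, V) = G*(6 + V) (B(G, V) = (6 + V)*G = G*(6 + V))
S(u, x) = -94 - u/6 (S(u, x) = -u/6 - (3 + 13*7) = -u/6 - (3 + 91) = -u/6 - 1*94 = -u/6 - 94 = -94 - u/6)
(B(308, 14) - 171996)/(-179975 + S(-237, -650)) = (308*(6 + 14) - 171996)/(-179975 + (-94 - ⅙*(-237))) = (308*20 - 171996)/(-179975 + (-94 + 79/2)) = (6160 - 171996)/(-179975 - 109/2) = -165836/(-360059/2) = -165836*(-2/360059) = 331672/360059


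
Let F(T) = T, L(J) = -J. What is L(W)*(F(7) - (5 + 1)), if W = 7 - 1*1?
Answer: -6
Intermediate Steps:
W = 6 (W = 7 - 1 = 6)
L(W)*(F(7) - (5 + 1)) = (-1*6)*(7 - (5 + 1)) = -6*(7 - 1*6) = -6*(7 - 6) = -6*1 = -6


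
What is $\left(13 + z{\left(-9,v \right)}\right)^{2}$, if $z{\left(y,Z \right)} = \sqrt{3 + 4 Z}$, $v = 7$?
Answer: $\left(13 + \sqrt{31}\right)^{2} \approx 344.76$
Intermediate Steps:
$\left(13 + z{\left(-9,v \right)}\right)^{2} = \left(13 + \sqrt{3 + 4 \cdot 7}\right)^{2} = \left(13 + \sqrt{3 + 28}\right)^{2} = \left(13 + \sqrt{31}\right)^{2}$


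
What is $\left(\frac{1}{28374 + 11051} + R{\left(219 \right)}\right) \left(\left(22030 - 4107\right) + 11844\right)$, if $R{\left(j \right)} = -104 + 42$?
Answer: $- \frac{72760936683}{39425} \approx -1.8456 \cdot 10^{6}$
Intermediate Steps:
$R{\left(j \right)} = -62$
$\left(\frac{1}{28374 + 11051} + R{\left(219 \right)}\right) \left(\left(22030 - 4107\right) + 11844\right) = \left(\frac{1}{28374 + 11051} - 62\right) \left(\left(22030 - 4107\right) + 11844\right) = \left(\frac{1}{39425} - 62\right) \left(\left(22030 - 4107\right) + 11844\right) = \left(\frac{1}{39425} - 62\right) \left(17923 + 11844\right) = \left(- \frac{2444349}{39425}\right) 29767 = - \frac{72760936683}{39425}$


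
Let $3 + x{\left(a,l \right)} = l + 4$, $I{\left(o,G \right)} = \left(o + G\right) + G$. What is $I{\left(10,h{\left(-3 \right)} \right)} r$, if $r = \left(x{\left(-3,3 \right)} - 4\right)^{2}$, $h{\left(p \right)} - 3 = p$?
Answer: $0$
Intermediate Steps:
$h{\left(p \right)} = 3 + p$
$I{\left(o,G \right)} = o + 2 G$ ($I{\left(o,G \right)} = \left(G + o\right) + G = o + 2 G$)
$x{\left(a,l \right)} = 1 + l$ ($x{\left(a,l \right)} = -3 + \left(l + 4\right) = -3 + \left(4 + l\right) = 1 + l$)
$r = 0$ ($r = \left(\left(1 + 3\right) - 4\right)^{2} = \left(4 - 4\right)^{2} = 0^{2} = 0$)
$I{\left(10,h{\left(-3 \right)} \right)} r = \left(10 + 2 \left(3 - 3\right)\right) 0 = \left(10 + 2 \cdot 0\right) 0 = \left(10 + 0\right) 0 = 10 \cdot 0 = 0$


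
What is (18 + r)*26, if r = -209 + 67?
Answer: -3224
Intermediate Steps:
r = -142
(18 + r)*26 = (18 - 142)*26 = -124*26 = -3224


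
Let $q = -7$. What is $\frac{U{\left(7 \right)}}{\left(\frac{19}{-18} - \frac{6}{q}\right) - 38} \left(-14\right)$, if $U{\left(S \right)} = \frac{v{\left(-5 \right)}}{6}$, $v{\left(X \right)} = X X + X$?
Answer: $\frac{5880}{4813} \approx 1.2217$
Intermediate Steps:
$v{\left(X \right)} = X + X^{2}$ ($v{\left(X \right)} = X^{2} + X = X + X^{2}$)
$U{\left(S \right)} = \frac{10}{3}$ ($U{\left(S \right)} = \frac{\left(-5\right) \left(1 - 5\right)}{6} = \left(-5\right) \left(-4\right) \frac{1}{6} = 20 \cdot \frac{1}{6} = \frac{10}{3}$)
$\frac{U{\left(7 \right)}}{\left(\frac{19}{-18} - \frac{6}{q}\right) - 38} \left(-14\right) = \frac{1}{\left(\frac{19}{-18} - \frac{6}{-7}\right) - 38} \cdot \frac{10}{3} \left(-14\right) = \frac{1}{\left(19 \left(- \frac{1}{18}\right) - - \frac{6}{7}\right) - 38} \cdot \frac{10}{3} \left(-14\right) = \frac{1}{\left(- \frac{19}{18} + \frac{6}{7}\right) - 38} \cdot \frac{10}{3} \left(-14\right) = \frac{1}{- \frac{25}{126} - 38} \cdot \frac{10}{3} \left(-14\right) = \frac{1}{- \frac{4813}{126}} \cdot \frac{10}{3} \left(-14\right) = \left(- \frac{126}{4813}\right) \frac{10}{3} \left(-14\right) = \left(- \frac{420}{4813}\right) \left(-14\right) = \frac{5880}{4813}$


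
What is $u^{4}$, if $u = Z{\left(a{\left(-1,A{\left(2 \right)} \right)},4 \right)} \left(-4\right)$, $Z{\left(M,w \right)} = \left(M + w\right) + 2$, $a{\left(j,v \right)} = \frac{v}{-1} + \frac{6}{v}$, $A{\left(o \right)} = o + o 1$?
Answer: $38416$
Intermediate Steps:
$A{\left(o \right)} = 2 o$ ($A{\left(o \right)} = o + o = 2 o$)
$a{\left(j,v \right)} = - v + \frac{6}{v}$ ($a{\left(j,v \right)} = v \left(-1\right) + \frac{6}{v} = - v + \frac{6}{v}$)
$Z{\left(M,w \right)} = 2 + M + w$
$u = -14$ ($u = \left(2 + \left(- 2 \cdot 2 + \frac{6}{2 \cdot 2}\right) + 4\right) \left(-4\right) = \left(2 + \left(\left(-1\right) 4 + \frac{6}{4}\right) + 4\right) \left(-4\right) = \left(2 + \left(-4 + 6 \cdot \frac{1}{4}\right) + 4\right) \left(-4\right) = \left(2 + \left(-4 + \frac{3}{2}\right) + 4\right) \left(-4\right) = \left(2 - \frac{5}{2} + 4\right) \left(-4\right) = \frac{7}{2} \left(-4\right) = -14$)
$u^{4} = \left(-14\right)^{4} = 38416$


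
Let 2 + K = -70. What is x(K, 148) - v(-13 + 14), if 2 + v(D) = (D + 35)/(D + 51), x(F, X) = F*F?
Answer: 67409/13 ≈ 5185.3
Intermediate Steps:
K = -72 (K = -2 - 70 = -72)
x(F, X) = F**2
v(D) = -2 + (35 + D)/(51 + D) (v(D) = -2 + (D + 35)/(D + 51) = -2 + (35 + D)/(51 + D))
x(K, 148) - v(-13 + 14) = (-72)**2 - (-67 - (-13 + 14))/(51 + (-13 + 14)) = 5184 - (-67 - 1*1)/(51 + 1) = 5184 - (-67 - 1)/52 = 5184 - (-68)/52 = 5184 - 1*(-17/13) = 5184 + 17/13 = 67409/13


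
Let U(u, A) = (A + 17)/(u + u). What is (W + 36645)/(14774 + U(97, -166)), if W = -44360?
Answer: -1496710/2866007 ≈ -0.52223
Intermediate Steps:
U(u, A) = (17 + A)/(2*u) (U(u, A) = (17 + A)/((2*u)) = (17 + A)*(1/(2*u)) = (17 + A)/(2*u))
(W + 36645)/(14774 + U(97, -166)) = (-44360 + 36645)/(14774 + (1/2)*(17 - 166)/97) = -7715/(14774 + (1/2)*(1/97)*(-149)) = -7715/(14774 - 149/194) = -7715/2866007/194 = -7715*194/2866007 = -1496710/2866007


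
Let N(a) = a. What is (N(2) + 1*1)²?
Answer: 9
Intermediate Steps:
(N(2) + 1*1)² = (2 + 1*1)² = (2 + 1)² = 3² = 9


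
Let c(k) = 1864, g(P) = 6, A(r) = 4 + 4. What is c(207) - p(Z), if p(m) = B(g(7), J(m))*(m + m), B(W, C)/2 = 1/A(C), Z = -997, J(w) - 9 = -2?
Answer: 4725/2 ≈ 2362.5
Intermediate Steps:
A(r) = 8
J(w) = 7 (J(w) = 9 - 2 = 7)
B(W, C) = ¼ (B(W, C) = 2/8 = 2*(⅛) = ¼)
p(m) = m/2 (p(m) = (m + m)/4 = (2*m)/4 = m/2)
c(207) - p(Z) = 1864 - (-997)/2 = 1864 - 1*(-997/2) = 1864 + 997/2 = 4725/2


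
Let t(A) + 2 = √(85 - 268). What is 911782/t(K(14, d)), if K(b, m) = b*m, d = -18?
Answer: -1823564/187 - 911782*I*√183/187 ≈ -9751.7 - 65959.0*I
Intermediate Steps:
t(A) = -2 + I*√183 (t(A) = -2 + √(85 - 268) = -2 + √(-183) = -2 + I*√183)
911782/t(K(14, d)) = 911782/(-2 + I*√183)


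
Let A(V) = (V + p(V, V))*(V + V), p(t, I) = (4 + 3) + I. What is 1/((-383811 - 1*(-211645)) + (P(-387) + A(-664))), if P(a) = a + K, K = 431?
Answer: 1/1582166 ≈ 6.3205e-7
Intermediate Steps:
p(t, I) = 7 + I
A(V) = 2*V*(7 + 2*V) (A(V) = (V + (7 + V))*(V + V) = (7 + 2*V)*(2*V) = 2*V*(7 + 2*V))
P(a) = 431 + a (P(a) = a + 431 = 431 + a)
1/((-383811 - 1*(-211645)) + (P(-387) + A(-664))) = 1/((-383811 - 1*(-211645)) + ((431 - 387) + 2*(-664)*(7 + 2*(-664)))) = 1/((-383811 + 211645) + (44 + 2*(-664)*(7 - 1328))) = 1/(-172166 + (44 + 2*(-664)*(-1321))) = 1/(-172166 + (44 + 1754288)) = 1/(-172166 + 1754332) = 1/1582166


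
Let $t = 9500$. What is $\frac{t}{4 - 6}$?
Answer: $-4750$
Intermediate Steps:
$\frac{t}{4 - 6} = \frac{1}{4 - 6} \cdot 9500 = \frac{1}{-2} \cdot 9500 = \left(- \frac{1}{2}\right) 9500 = -4750$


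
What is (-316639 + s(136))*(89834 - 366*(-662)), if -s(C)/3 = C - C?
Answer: -105164044514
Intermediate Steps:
s(C) = 0 (s(C) = -3*(C - C) = -3*0 = 0)
(-316639 + s(136))*(89834 - 366*(-662)) = (-316639 + 0)*(89834 - 366*(-662)) = -316639*(89834 + 242292) = -316639*332126 = -105164044514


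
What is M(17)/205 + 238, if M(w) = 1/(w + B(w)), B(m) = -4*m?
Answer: 2488289/10455 ≈ 238.00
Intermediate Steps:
M(w) = -1/(3*w) (M(w) = 1/(w - 4*w) = 1/(-3*w) = -1/(3*w))
M(17)/205 + 238 = -⅓/17/205 + 238 = -⅓*1/17*(1/205) + 238 = -1/51*1/205 + 238 = -1/10455 + 238 = 2488289/10455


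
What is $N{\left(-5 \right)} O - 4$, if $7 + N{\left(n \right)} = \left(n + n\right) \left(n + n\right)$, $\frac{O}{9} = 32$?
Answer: $26780$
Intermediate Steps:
$O = 288$ ($O = 9 \cdot 32 = 288$)
$N{\left(n \right)} = -7 + 4 n^{2}$ ($N{\left(n \right)} = -7 + \left(n + n\right) \left(n + n\right) = -7 + 2 n 2 n = -7 + 4 n^{2}$)
$N{\left(-5 \right)} O - 4 = \left(-7 + 4 \left(-5\right)^{2}\right) 288 - 4 = \left(-7 + 4 \cdot 25\right) 288 - 4 = \left(-7 + 100\right) 288 - 4 = 93 \cdot 288 - 4 = 26784 - 4 = 26780$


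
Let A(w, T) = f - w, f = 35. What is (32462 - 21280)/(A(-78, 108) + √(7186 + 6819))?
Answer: -631783/618 + 5591*√14005/618 ≈ 48.335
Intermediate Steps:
A(w, T) = 35 - w
(32462 - 21280)/(A(-78, 108) + √(7186 + 6819)) = (32462 - 21280)/((35 - 1*(-78)) + √(7186 + 6819)) = 11182/((35 + 78) + √14005) = 11182/(113 + √14005)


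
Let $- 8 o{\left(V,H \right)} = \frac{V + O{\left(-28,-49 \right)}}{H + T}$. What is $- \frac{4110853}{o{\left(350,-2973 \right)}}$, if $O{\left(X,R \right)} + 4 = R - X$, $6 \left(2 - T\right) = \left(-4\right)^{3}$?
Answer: $- \frac{292067883944}{975} \approx -2.9956 \cdot 10^{8}$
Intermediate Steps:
$T = \frac{38}{3}$ ($T = 2 - \frac{\left(-4\right)^{3}}{6} = 2 - - \frac{32}{3} = 2 + \frac{32}{3} = \frac{38}{3} \approx 12.667$)
$O{\left(X,R \right)} = -4 + R - X$ ($O{\left(X,R \right)} = -4 + \left(R - X\right) = -4 + R - X$)
$o{\left(V,H \right)} = - \frac{-25 + V}{8 \left(\frac{38}{3} + H\right)}$ ($o{\left(V,H \right)} = - \frac{\left(V - 25\right) \frac{1}{H + \frac{38}{3}}}{8} = - \frac{\left(V - 25\right) \frac{1}{\frac{38}{3} + H}}{8} = - \frac{\left(-25 + V\right) \frac{1}{\frac{38}{3} + H}}{8} = - \frac{\frac{1}{\frac{38}{3} + H} \left(-25 + V\right)}{8} = - \frac{-25 + V}{8 \left(\frac{38}{3} + H\right)}$)
$- \frac{4110853}{o{\left(350,-2973 \right)}} = - \frac{4110853}{\frac{3}{8} \frac{1}{38 + 3 \left(-2973\right)} \left(25 - 350\right)} = - \frac{4110853}{\frac{3}{8} \frac{1}{38 - 8919} \left(25 - 350\right)} = - \frac{4110853}{\frac{3}{8} \frac{1}{-8881} \left(-325\right)} = - \frac{4110853}{\frac{3}{8} \left(- \frac{1}{8881}\right) \left(-325\right)} = - \frac{4110853}{\frac{975}{71048}} = \left(-4110853\right) \frac{71048}{975} = - \frac{292067883944}{975}$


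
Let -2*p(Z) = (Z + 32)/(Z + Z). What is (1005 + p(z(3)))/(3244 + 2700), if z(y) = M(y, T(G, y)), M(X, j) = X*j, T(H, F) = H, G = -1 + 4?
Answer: 36139/213984 ≈ 0.16889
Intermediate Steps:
G = 3
z(y) = 3*y (z(y) = y*3 = 3*y)
p(Z) = -(32 + Z)/(4*Z) (p(Z) = -(Z + 32)/(2*(Z + Z)) = -(32 + Z)/(2*(2*Z)) = -(32 + Z)*1/(2*Z)/2 = -(32 + Z)/(4*Z))
(1005 + p(z(3)))/(3244 + 2700) = (1005 + (-32 - 3*3)/(4*((3*3))))/(3244 + 2700) = (1005 + (¼)*(-32 - 1*9)/9)/5944 = (1005 + (¼)*(⅑)*(-32 - 9))*(1/5944) = (1005 + (¼)*(⅑)*(-41))*(1/5944) = (1005 - 41/36)*(1/5944) = (36139/36)*(1/5944) = 36139/213984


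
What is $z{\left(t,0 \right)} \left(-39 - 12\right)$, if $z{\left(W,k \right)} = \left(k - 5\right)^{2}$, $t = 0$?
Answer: $-1275$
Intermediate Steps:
$z{\left(W,k \right)} = \left(-5 + k\right)^{2}$
$z{\left(t,0 \right)} \left(-39 - 12\right) = \left(-5 + 0\right)^{2} \left(-39 - 12\right) = \left(-5\right)^{2} \left(-51\right) = 25 \left(-51\right) = -1275$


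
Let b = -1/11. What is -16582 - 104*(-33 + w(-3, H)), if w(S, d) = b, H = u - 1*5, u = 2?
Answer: -144546/11 ≈ -13141.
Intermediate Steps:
b = -1/11 (b = -1*1/11 = -1/11 ≈ -0.090909)
H = -3 (H = 2 - 1*5 = 2 - 5 = -3)
w(S, d) = -1/11
-16582 - 104*(-33 + w(-3, H)) = -16582 - 104*(-33 - 1/11) = -16582 - 104*(-364/11) = -16582 + 37856/11 = -144546/11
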